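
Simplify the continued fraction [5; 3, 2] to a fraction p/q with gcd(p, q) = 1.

37/7

Collapse the nested fraction from the inside out:
Start with 2.
3 + 1/(2/1) = 3 + 1/2 = 7/2
5 + 1/(7/2) = 5 + 2/7 = 37/7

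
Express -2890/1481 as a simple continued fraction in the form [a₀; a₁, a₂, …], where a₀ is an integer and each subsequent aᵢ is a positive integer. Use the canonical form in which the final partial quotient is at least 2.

[-2; 20, 1, 1, 3, 10]

Repeatedly divide and take the remainder:
-2890 ÷ 1481 → quotient -2, remainder 72
1481 ÷ 72 → quotient 20, remainder 41
72 ÷ 41 → quotient 1, remainder 31
41 ÷ 31 → quotient 1, remainder 10
31 ÷ 10 → quotient 3, remainder 1
10 ÷ 1 → quotient 10, remainder 0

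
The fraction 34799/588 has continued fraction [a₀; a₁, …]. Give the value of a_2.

2

34799 ÷ 588 → quotient 59, remainder 107
588 ÷ 107 → quotient 5, remainder 53
107 ÷ 53 → quotient 2, remainder 1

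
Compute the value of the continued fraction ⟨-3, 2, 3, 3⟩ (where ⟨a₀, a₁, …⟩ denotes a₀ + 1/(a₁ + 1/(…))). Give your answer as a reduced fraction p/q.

-59/23

a_0 = -3: -3/1
a_1 = 2: -5/2
a_2 = 3: -18/7
a_3 = 3: -59/23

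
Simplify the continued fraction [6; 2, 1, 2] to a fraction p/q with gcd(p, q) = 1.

51/8

Compute successive convergents:
a_0 = 6: 6/1
a_1 = 2: 13/2
a_2 = 1: 19/3
a_3 = 2: 51/8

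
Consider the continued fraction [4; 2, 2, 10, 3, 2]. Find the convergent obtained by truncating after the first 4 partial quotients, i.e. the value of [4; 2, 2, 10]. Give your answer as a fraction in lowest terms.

229/52

a_0 = 4: 4/1
a_1 = 2: 9/2
a_2 = 2: 22/5
a_3 = 10: 229/52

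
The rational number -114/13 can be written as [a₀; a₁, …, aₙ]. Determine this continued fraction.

[-9; 4, 3]

Repeatedly divide and take the remainder:
-114 ÷ 13 → quotient -9, remainder 3
13 ÷ 3 → quotient 4, remainder 1
3 ÷ 1 → quotient 3, remainder 0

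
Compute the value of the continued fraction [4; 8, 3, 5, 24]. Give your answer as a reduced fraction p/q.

13255/3217

Collapse the nested fraction from the inside out:
Start with 24.
5 + 1/(24/1) = 5 + 1/24 = 121/24
3 + 1/(121/24) = 3 + 24/121 = 387/121
8 + 1/(387/121) = 8 + 121/387 = 3217/387
4 + 1/(3217/387) = 4 + 387/3217 = 13255/3217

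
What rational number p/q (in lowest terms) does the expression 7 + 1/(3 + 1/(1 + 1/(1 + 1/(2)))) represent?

Compute successive convergents:
a_0 = 7: 7/1
a_1 = 3: 22/3
a_2 = 1: 29/4
a_3 = 1: 51/7
a_4 = 2: 131/18

131/18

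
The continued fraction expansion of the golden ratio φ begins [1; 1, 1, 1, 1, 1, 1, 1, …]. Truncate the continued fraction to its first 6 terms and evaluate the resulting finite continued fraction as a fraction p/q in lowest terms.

a_0 = 1: 1/1
a_1 = 1: 2/1
a_2 = 1: 3/2
a_3 = 1: 5/3
a_4 = 1: 8/5
a_5 = 1: 13/8

13/8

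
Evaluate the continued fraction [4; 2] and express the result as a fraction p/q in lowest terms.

Use the convergent recurrence hₖ = aₖ·hₖ₋₁ + hₖ₋₂ (and likewise for the denominators kₖ):
a_0 = 4: 4/1
a_1 = 2: 9/2

9/2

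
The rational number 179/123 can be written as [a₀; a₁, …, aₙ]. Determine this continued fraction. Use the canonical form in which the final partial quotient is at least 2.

[1; 2, 5, 11]

Repeatedly divide and take the remainder:
179 = 1·123 + 56, so a_0 = 1
123 = 2·56 + 11, so a_1 = 2
56 = 5·11 + 1, so a_2 = 5
11 = 11·1 + 0, so a_3 = 11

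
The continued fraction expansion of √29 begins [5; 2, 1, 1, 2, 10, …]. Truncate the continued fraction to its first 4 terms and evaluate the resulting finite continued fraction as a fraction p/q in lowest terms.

27/5

a_0 = 5: 5/1
a_1 = 2: 11/2
a_2 = 1: 16/3
a_3 = 1: 27/5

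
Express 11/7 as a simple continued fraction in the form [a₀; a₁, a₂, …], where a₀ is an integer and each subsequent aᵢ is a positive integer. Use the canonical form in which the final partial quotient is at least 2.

[1; 1, 1, 3]

⌊11/7⌋ = 1, remainder 4
⌊7/4⌋ = 1, remainder 3
⌊4/3⌋ = 1, remainder 1
⌊3/1⌋ = 3, remainder 0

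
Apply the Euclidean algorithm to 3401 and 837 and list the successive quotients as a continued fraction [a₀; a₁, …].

[4; 15, 1, 3, 1, 4, 2]

Repeatedly divide and take the remainder:
3401 = 4·837 + 53, so a_0 = 4
837 = 15·53 + 42, so a_1 = 15
53 = 1·42 + 11, so a_2 = 1
42 = 3·11 + 9, so a_3 = 3
11 = 1·9 + 2, so a_4 = 1
9 = 4·2 + 1, so a_5 = 4
2 = 2·1 + 0, so a_6 = 2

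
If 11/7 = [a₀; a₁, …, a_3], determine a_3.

3

11 ÷ 7 → quotient 1, remainder 4
7 ÷ 4 → quotient 1, remainder 3
4 ÷ 3 → quotient 1, remainder 1
3 ÷ 1 → quotient 3, remainder 0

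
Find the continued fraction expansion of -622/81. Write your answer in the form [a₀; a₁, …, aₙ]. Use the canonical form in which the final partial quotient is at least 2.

-622 ÷ 81 → quotient -8, remainder 26
81 ÷ 26 → quotient 3, remainder 3
26 ÷ 3 → quotient 8, remainder 2
3 ÷ 2 → quotient 1, remainder 1
2 ÷ 1 → quotient 2, remainder 0

[-8; 3, 8, 1, 2]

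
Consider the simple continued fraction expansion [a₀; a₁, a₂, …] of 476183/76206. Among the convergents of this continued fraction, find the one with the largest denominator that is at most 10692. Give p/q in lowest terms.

66073/10574

List convergents until the denominator exceeds the bound:
a_0 = 6: 6/1  (≤ bound)
a_1 = 4: 25/4  (≤ bound)
a_2 = 45: 1131/181  (≤ bound)
a_3 = 3: 3418/547  (≤ bound)
a_4 = 19: 66073/10574  (≤ bound)
a_5 = 1: 69491/11121  (> 10692, stop)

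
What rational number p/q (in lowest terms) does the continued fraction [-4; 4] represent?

-15/4

Start with 4.
-4 + 1/(4/1) = -4 + 1/4 = -15/4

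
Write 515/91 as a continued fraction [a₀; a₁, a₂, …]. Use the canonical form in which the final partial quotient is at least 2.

[5; 1, 1, 1, 14, 2]

Apply division with remainder until the remainder is 0:
515 ÷ 91 → quotient 5, remainder 60
91 ÷ 60 → quotient 1, remainder 31
60 ÷ 31 → quotient 1, remainder 29
31 ÷ 29 → quotient 1, remainder 2
29 ÷ 2 → quotient 14, remainder 1
2 ÷ 1 → quotient 2, remainder 0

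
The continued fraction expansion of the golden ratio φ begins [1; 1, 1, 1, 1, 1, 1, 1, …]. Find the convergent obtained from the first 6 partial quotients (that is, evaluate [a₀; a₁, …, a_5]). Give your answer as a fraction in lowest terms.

Work from the innermost term outward:
Start with 1.
1 + 1/(1/1) = 1 + 1/1 = 2/1
1 + 1/(2/1) = 1 + 1/2 = 3/2
1 + 1/(3/2) = 1 + 2/3 = 5/3
1 + 1/(5/3) = 1 + 3/5 = 8/5
1 + 1/(8/5) = 1 + 5/8 = 13/8

13/8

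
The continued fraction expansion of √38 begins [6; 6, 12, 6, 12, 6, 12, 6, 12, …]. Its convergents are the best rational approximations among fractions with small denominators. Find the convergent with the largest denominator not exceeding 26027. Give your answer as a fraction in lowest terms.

33294/5401

a_0 = 6: 6/1  (≤ bound)
a_1 = 6: 37/6  (≤ bound)
a_2 = 12: 450/73  (≤ bound)
a_3 = 6: 2737/444  (≤ bound)
a_4 = 12: 33294/5401  (≤ bound)
a_5 = 6: 202501/32850  (> 26027, stop)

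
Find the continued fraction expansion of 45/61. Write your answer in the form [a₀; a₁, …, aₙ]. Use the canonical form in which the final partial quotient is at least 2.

⌊45/61⌋ = 0, remainder 45
⌊61/45⌋ = 1, remainder 16
⌊45/16⌋ = 2, remainder 13
⌊16/13⌋ = 1, remainder 3
⌊13/3⌋ = 4, remainder 1
⌊3/1⌋ = 3, remainder 0

[0; 1, 2, 1, 4, 3]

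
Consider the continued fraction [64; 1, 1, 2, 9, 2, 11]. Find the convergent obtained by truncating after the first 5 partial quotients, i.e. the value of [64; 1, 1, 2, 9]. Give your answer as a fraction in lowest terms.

3036/47

a_0 = 64: 64/1
a_1 = 1: 65/1
a_2 = 1: 129/2
a_3 = 2: 323/5
a_4 = 9: 3036/47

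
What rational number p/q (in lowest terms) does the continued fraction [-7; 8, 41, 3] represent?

-6841/995

Work from the innermost term outward:
Start with 3.
41 + 1/(3/1) = 41 + 1/3 = 124/3
8 + 1/(124/3) = 8 + 3/124 = 995/124
-7 + 1/(995/124) = -7 + 124/995 = -6841/995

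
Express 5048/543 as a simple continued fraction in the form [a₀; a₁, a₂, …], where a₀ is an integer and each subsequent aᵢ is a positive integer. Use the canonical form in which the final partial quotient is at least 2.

[9; 3, 2, 1, 2, 6, 3]

5048 = 9·543 + 161, so a_0 = 9
543 = 3·161 + 60, so a_1 = 3
161 = 2·60 + 41, so a_2 = 2
60 = 1·41 + 19, so a_3 = 1
41 = 2·19 + 3, so a_4 = 2
19 = 6·3 + 1, so a_5 = 6
3 = 3·1 + 0, so a_6 = 3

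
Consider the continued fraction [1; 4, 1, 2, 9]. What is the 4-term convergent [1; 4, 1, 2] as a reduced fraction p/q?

17/14

a_0 = 1: 1/1
a_1 = 4: 5/4
a_2 = 1: 6/5
a_3 = 2: 17/14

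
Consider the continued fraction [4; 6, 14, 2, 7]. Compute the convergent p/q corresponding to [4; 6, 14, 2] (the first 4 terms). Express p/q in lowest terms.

Use the convergent recurrence hₖ = aₖ·hₖ₋₁ + hₖ₋₂ (and likewise for the denominators kₖ):
a_0 = 4: 4/1
a_1 = 6: 25/6
a_2 = 14: 354/85
a_3 = 2: 733/176

733/176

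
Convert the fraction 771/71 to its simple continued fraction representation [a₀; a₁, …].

[10; 1, 6, 10]

Repeatedly divide and take the remainder:
771 = 10·71 + 61, so a_0 = 10
71 = 1·61 + 10, so a_1 = 1
61 = 6·10 + 1, so a_2 = 6
10 = 10·1 + 0, so a_3 = 10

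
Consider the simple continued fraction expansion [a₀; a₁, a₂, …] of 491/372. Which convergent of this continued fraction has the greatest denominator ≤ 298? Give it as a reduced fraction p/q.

a_0 = 1: 1/1  (≤ bound)
a_1 = 3: 4/3  (≤ bound)
a_2 = 7: 29/22  (≤ bound)
a_3 = 1: 33/25  (≤ bound)
a_4 = 14: 491/372  (> 298, stop)

33/25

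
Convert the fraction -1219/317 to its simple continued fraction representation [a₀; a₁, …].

Run the Euclidean algorithm, recording each quotient:
-1219 = -4·317 + 49, so a_0 = -4
317 = 6·49 + 23, so a_1 = 6
49 = 2·23 + 3, so a_2 = 2
23 = 7·3 + 2, so a_3 = 7
3 = 1·2 + 1, so a_4 = 1
2 = 2·1 + 0, so a_5 = 2

[-4; 6, 2, 7, 1, 2]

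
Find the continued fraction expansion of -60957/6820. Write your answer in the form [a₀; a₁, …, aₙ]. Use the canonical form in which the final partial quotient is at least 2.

Run the Euclidean algorithm, recording each quotient:
⌊-60957/6820⌋ = -9, remainder 423
⌊6820/423⌋ = 16, remainder 52
⌊423/52⌋ = 8, remainder 7
⌊52/7⌋ = 7, remainder 3
⌊7/3⌋ = 2, remainder 1
⌊3/1⌋ = 3, remainder 0

[-9; 16, 8, 7, 2, 3]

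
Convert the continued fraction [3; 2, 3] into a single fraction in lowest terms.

24/7

Collapse the nested fraction from the inside out:
Start with 3.
2 + 1/(3/1) = 2 + 1/3 = 7/3
3 + 1/(7/3) = 3 + 3/7 = 24/7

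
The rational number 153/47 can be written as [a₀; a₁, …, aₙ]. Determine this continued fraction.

153 ÷ 47 → quotient 3, remainder 12
47 ÷ 12 → quotient 3, remainder 11
12 ÷ 11 → quotient 1, remainder 1
11 ÷ 1 → quotient 11, remainder 0

[3; 3, 1, 11]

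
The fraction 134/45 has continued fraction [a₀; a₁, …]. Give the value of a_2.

Apply division with remainder until the remainder is 0:
134 ÷ 45 → quotient 2, remainder 44
45 ÷ 44 → quotient 1, remainder 1
44 ÷ 1 → quotient 44, remainder 0

44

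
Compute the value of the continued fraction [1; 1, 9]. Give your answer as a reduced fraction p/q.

a_0 = 1: 1/1
a_1 = 1: 2/1
a_2 = 9: 19/10

19/10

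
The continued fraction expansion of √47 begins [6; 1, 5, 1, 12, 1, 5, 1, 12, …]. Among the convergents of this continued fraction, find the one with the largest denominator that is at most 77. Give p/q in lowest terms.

a_0 = 6: 6/1  (≤ bound)
a_1 = 1: 7/1  (≤ bound)
a_2 = 5: 41/6  (≤ bound)
a_3 = 1: 48/7  (≤ bound)
a_4 = 12: 617/90  (> 77, stop)

48/7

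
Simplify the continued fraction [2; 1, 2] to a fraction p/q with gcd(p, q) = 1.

8/3

Start with 2.
1 + 1/(2/1) = 1 + 1/2 = 3/2
2 + 1/(3/2) = 2 + 2/3 = 8/3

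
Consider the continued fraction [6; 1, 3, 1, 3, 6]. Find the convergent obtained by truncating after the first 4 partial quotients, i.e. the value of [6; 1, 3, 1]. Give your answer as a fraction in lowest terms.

34/5

a_0 = 6: 6/1
a_1 = 1: 7/1
a_2 = 3: 27/4
a_3 = 1: 34/5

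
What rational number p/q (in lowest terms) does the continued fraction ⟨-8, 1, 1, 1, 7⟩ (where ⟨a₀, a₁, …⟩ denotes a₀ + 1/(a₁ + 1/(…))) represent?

Start with 7.
1 + 1/(7/1) = 1 + 1/7 = 8/7
1 + 1/(8/7) = 1 + 7/8 = 15/8
1 + 1/(15/8) = 1 + 8/15 = 23/15
-8 + 1/(23/15) = -8 + 15/23 = -169/23

-169/23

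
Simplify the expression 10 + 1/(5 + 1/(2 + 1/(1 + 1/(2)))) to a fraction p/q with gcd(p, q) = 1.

438/43

Build up convergents one term at a time:
a_0 = 10: 10/1
a_1 = 5: 51/5
a_2 = 2: 112/11
a_3 = 1: 163/16
a_4 = 2: 438/43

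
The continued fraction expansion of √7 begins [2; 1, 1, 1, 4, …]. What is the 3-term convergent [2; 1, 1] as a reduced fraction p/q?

5/2

a_0 = 2: 2/1
a_1 = 1: 3/1
a_2 = 1: 5/2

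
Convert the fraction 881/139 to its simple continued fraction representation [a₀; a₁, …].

[6; 2, 1, 22, 2]

⌊881/139⌋ = 6, remainder 47
⌊139/47⌋ = 2, remainder 45
⌊47/45⌋ = 1, remainder 2
⌊45/2⌋ = 22, remainder 1
⌊2/1⌋ = 2, remainder 0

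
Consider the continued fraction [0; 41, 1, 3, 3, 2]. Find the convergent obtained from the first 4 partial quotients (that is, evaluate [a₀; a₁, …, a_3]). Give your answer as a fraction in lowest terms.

Build up convergents one term at a time:
a_0 = 0: 0/1
a_1 = 41: 1/41
a_2 = 1: 1/42
a_3 = 3: 4/167

4/167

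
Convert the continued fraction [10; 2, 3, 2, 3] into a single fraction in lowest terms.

574/55

Start with 3.
2 + 1/(3/1) = 2 + 1/3 = 7/3
3 + 1/(7/3) = 3 + 3/7 = 24/7
2 + 1/(24/7) = 2 + 7/24 = 55/24
10 + 1/(55/24) = 10 + 24/55 = 574/55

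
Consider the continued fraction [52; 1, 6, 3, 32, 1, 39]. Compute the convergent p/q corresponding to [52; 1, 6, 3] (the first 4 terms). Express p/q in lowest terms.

1163/22

Work from the innermost term outward:
Start with 3.
6 + 1/(3/1) = 6 + 1/3 = 19/3
1 + 1/(19/3) = 1 + 3/19 = 22/19
52 + 1/(22/19) = 52 + 19/22 = 1163/22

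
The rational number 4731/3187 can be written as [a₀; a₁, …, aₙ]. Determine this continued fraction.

[1; 2, 15, 1, 1, 2, 9, 2]

Apply division with remainder until the remainder is 0:
4731 ÷ 3187 → quotient 1, remainder 1544
3187 ÷ 1544 → quotient 2, remainder 99
1544 ÷ 99 → quotient 15, remainder 59
99 ÷ 59 → quotient 1, remainder 40
59 ÷ 40 → quotient 1, remainder 19
40 ÷ 19 → quotient 2, remainder 2
19 ÷ 2 → quotient 9, remainder 1
2 ÷ 1 → quotient 2, remainder 0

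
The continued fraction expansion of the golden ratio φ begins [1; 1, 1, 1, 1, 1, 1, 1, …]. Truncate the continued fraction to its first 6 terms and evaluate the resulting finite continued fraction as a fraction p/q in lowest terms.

Use the convergent recurrence hₖ = aₖ·hₖ₋₁ + hₖ₋₂ (and likewise for the denominators kₖ):
a_0 = 1: 1/1
a_1 = 1: 2/1
a_2 = 1: 3/2
a_3 = 1: 5/3
a_4 = 1: 8/5
a_5 = 1: 13/8

13/8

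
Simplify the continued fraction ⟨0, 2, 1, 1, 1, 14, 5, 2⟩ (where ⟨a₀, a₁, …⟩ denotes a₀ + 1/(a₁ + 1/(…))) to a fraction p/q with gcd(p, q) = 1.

Use the convergent recurrence hₖ = aₖ·hₖ₋₁ + hₖ₋₂ (and likewise for the denominators kₖ):
a_0 = 0: 0/1
a_1 = 2: 1/2
a_2 = 1: 1/3
a_3 = 1: 2/5
a_4 = 1: 3/8
a_5 = 14: 44/117
a_6 = 5: 223/593
a_7 = 2: 490/1303

490/1303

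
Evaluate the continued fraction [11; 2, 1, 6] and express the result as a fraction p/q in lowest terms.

227/20

a_0 = 11: 11/1
a_1 = 2: 23/2
a_2 = 1: 34/3
a_3 = 6: 227/20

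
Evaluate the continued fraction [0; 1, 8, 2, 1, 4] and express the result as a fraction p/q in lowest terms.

117/131

a_0 = 0: 0/1
a_1 = 1: 1/1
a_2 = 8: 8/9
a_3 = 2: 17/19
a_4 = 1: 25/28
a_5 = 4: 117/131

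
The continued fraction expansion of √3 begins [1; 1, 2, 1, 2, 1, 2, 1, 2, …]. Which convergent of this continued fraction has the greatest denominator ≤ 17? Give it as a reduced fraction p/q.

26/15

a_0 = 1: 1/1  (≤ bound)
a_1 = 1: 2/1  (≤ bound)
a_2 = 2: 5/3  (≤ bound)
a_3 = 1: 7/4  (≤ bound)
a_4 = 2: 19/11  (≤ bound)
a_5 = 1: 26/15  (≤ bound)
a_6 = 2: 71/41  (> 17, stop)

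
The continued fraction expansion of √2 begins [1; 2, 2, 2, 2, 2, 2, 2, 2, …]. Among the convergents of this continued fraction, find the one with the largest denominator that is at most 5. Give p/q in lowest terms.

7/5

List convergents until the denominator exceeds the bound:
a_0 = 1: 1/1  (≤ bound)
a_1 = 2: 3/2  (≤ bound)
a_2 = 2: 7/5  (≤ bound)
a_3 = 2: 17/12  (> 5, stop)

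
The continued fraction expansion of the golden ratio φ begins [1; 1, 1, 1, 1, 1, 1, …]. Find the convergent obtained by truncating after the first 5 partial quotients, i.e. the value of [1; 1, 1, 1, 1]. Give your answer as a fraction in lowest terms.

8/5

Collapse the nested fraction from the inside out:
Start with 1.
1 + 1/(1/1) = 1 + 1/1 = 2/1
1 + 1/(2/1) = 1 + 1/2 = 3/2
1 + 1/(3/2) = 1 + 2/3 = 5/3
1 + 1/(5/3) = 1 + 3/5 = 8/5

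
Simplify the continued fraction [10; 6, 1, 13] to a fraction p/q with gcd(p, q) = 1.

Start with 13.
1 + 1/(13/1) = 1 + 1/13 = 14/13
6 + 1/(14/13) = 6 + 13/14 = 97/14
10 + 1/(97/14) = 10 + 14/97 = 984/97

984/97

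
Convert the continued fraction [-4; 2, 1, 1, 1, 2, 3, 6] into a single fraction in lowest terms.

-1618/447

Build up convergents one term at a time:
a_0 = -4: -4/1
a_1 = 2: -7/2
a_2 = 1: -11/3
a_3 = 1: -18/5
a_4 = 1: -29/8
a_5 = 2: -76/21
a_6 = 3: -257/71
a_7 = 6: -1618/447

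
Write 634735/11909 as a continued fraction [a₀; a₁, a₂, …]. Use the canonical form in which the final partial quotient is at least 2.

[53; 3, 2, 1, 7, 2, 2, 29]

634735 ÷ 11909 → quotient 53, remainder 3558
11909 ÷ 3558 → quotient 3, remainder 1235
3558 ÷ 1235 → quotient 2, remainder 1088
1235 ÷ 1088 → quotient 1, remainder 147
1088 ÷ 147 → quotient 7, remainder 59
147 ÷ 59 → quotient 2, remainder 29
59 ÷ 29 → quotient 2, remainder 1
29 ÷ 1 → quotient 29, remainder 0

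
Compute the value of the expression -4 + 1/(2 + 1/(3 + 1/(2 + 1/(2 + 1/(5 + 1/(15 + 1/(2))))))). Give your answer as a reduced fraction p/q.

a_0 = -4: -4/1
a_1 = 2: -7/2
a_2 = 3: -25/7
a_3 = 2: -57/16
a_4 = 2: -139/39
a_5 = 5: -752/211
a_6 = 15: -11419/3204
a_7 = 2: -23590/6619

-23590/6619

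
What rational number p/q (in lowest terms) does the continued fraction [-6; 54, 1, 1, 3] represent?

Start with 3.
1 + 1/(3/1) = 1 + 1/3 = 4/3
1 + 1/(4/3) = 1 + 3/4 = 7/4
54 + 1/(7/4) = 54 + 4/7 = 382/7
-6 + 1/(382/7) = -6 + 7/382 = -2285/382

-2285/382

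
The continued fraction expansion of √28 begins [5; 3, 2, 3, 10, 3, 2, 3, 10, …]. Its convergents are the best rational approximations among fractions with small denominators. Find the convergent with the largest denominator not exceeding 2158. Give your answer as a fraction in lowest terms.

9403/1777

a_0 = 5: 5/1  (≤ bound)
a_1 = 3: 16/3  (≤ bound)
a_2 = 2: 37/7  (≤ bound)
a_3 = 3: 127/24  (≤ bound)
a_4 = 10: 1307/247  (≤ bound)
a_5 = 3: 4048/765  (≤ bound)
a_6 = 2: 9403/1777  (≤ bound)
a_7 = 3: 32257/6096  (> 2158, stop)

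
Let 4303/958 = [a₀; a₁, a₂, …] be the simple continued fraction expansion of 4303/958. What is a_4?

4303 = 4·958 + 471, so a_0 = 4
958 = 2·471 + 16, so a_1 = 2
471 = 29·16 + 7, so a_2 = 29
16 = 2·7 + 2, so a_3 = 2
7 = 3·2 + 1, so a_4 = 3

3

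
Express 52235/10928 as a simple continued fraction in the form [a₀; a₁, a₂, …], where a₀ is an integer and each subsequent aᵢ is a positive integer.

[4; 1, 3, 1, 1, 5, 5, 42]

52235 ÷ 10928 → quotient 4, remainder 8523
10928 ÷ 8523 → quotient 1, remainder 2405
8523 ÷ 2405 → quotient 3, remainder 1308
2405 ÷ 1308 → quotient 1, remainder 1097
1308 ÷ 1097 → quotient 1, remainder 211
1097 ÷ 211 → quotient 5, remainder 42
211 ÷ 42 → quotient 5, remainder 1
42 ÷ 1 → quotient 42, remainder 0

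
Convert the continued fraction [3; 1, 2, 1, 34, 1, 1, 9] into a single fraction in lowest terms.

10049/2681

a_0 = 3: 3/1
a_1 = 1: 4/1
a_2 = 2: 11/3
a_3 = 1: 15/4
a_4 = 34: 521/139
a_5 = 1: 536/143
a_6 = 1: 1057/282
a_7 = 9: 10049/2681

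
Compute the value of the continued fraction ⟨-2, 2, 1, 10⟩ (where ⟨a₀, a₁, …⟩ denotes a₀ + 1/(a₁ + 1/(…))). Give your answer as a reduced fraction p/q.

-53/32

Start with 10.
1 + 1/(10/1) = 1 + 1/10 = 11/10
2 + 1/(11/10) = 2 + 10/11 = 32/11
-2 + 1/(32/11) = -2 + 11/32 = -53/32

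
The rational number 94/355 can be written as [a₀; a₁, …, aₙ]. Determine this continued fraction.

Apply division with remainder until the remainder is 0:
94 ÷ 355 → quotient 0, remainder 94
355 ÷ 94 → quotient 3, remainder 73
94 ÷ 73 → quotient 1, remainder 21
73 ÷ 21 → quotient 3, remainder 10
21 ÷ 10 → quotient 2, remainder 1
10 ÷ 1 → quotient 10, remainder 0

[0; 3, 1, 3, 2, 10]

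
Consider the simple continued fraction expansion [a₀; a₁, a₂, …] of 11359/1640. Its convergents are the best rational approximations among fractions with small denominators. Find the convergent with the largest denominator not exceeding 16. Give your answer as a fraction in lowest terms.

a_0 = 6: 6/1  (≤ bound)
a_1 = 1: 7/1  (≤ bound)
a_2 = 12: 90/13  (≤ bound)
a_3 = 1: 97/14  (≤ bound)
a_4 = 1: 187/27  (> 16, stop)

97/14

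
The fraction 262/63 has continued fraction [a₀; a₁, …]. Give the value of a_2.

Repeatedly divide and take the remainder:
⌊262/63⌋ = 4, remainder 10
⌊63/10⌋ = 6, remainder 3
⌊10/3⌋ = 3, remainder 1

3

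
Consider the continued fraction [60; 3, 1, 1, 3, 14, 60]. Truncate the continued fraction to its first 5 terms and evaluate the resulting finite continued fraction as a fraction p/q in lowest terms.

a_0 = 60: 60/1
a_1 = 3: 181/3
a_2 = 1: 241/4
a_3 = 1: 422/7
a_4 = 3: 1507/25

1507/25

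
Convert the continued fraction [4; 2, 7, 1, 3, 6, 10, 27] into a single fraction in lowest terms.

508231/113705

Work from the innermost term outward:
Start with 27.
10 + 1/(27/1) = 10 + 1/27 = 271/27
6 + 1/(271/27) = 6 + 27/271 = 1653/271
3 + 1/(1653/271) = 3 + 271/1653 = 5230/1653
1 + 1/(5230/1653) = 1 + 1653/5230 = 6883/5230
7 + 1/(6883/5230) = 7 + 5230/6883 = 53411/6883
2 + 1/(53411/6883) = 2 + 6883/53411 = 113705/53411
4 + 1/(113705/53411) = 4 + 53411/113705 = 508231/113705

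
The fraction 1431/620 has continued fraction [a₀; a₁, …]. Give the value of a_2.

⌊1431/620⌋ = 2, remainder 191
⌊620/191⌋ = 3, remainder 47
⌊191/47⌋ = 4, remainder 3

4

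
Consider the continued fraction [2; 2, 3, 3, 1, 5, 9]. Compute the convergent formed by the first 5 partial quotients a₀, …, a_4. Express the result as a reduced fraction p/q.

Collapse the nested fraction from the inside out:
Start with 1.
3 + 1/(1/1) = 3 + 1/1 = 4/1
3 + 1/(4/1) = 3 + 1/4 = 13/4
2 + 1/(13/4) = 2 + 4/13 = 30/13
2 + 1/(30/13) = 2 + 13/30 = 73/30

73/30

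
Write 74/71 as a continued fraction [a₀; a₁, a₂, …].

[1; 23, 1, 2]

⌊74/71⌋ = 1, remainder 3
⌊71/3⌋ = 23, remainder 2
⌊3/2⌋ = 1, remainder 1
⌊2/1⌋ = 2, remainder 0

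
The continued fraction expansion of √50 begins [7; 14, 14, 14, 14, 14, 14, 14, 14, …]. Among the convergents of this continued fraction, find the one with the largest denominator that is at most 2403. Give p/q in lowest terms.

a_0 = 7: 7/1  (≤ bound)
a_1 = 14: 99/14  (≤ bound)
a_2 = 14: 1393/197  (≤ bound)
a_3 = 14: 19601/2772  (> 2403, stop)

1393/197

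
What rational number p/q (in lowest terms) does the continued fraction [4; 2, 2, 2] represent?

53/12

Use the convergent recurrence hₖ = aₖ·hₖ₋₁ + hₖ₋₂ (and likewise for the denominators kₖ):
a_0 = 4: 4/1
a_1 = 2: 9/2
a_2 = 2: 22/5
a_3 = 2: 53/12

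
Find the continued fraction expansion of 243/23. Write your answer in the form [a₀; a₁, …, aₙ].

243 ÷ 23 → quotient 10, remainder 13
23 ÷ 13 → quotient 1, remainder 10
13 ÷ 10 → quotient 1, remainder 3
10 ÷ 3 → quotient 3, remainder 1
3 ÷ 1 → quotient 3, remainder 0

[10; 1, 1, 3, 3]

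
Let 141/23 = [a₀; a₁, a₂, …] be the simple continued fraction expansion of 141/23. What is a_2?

1

Repeatedly divide and take the remainder:
141 = 6·23 + 3, so a_0 = 6
23 = 7·3 + 2, so a_1 = 7
3 = 1·2 + 1, so a_2 = 1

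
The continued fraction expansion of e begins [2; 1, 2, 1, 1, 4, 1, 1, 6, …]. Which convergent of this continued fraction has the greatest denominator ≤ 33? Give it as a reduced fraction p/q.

87/32

List convergents until the denominator exceeds the bound:
a_0 = 2: 2/1  (≤ bound)
a_1 = 1: 3/1  (≤ bound)
a_2 = 2: 8/3  (≤ bound)
a_3 = 1: 11/4  (≤ bound)
a_4 = 1: 19/7  (≤ bound)
a_5 = 4: 87/32  (≤ bound)
a_6 = 1: 106/39  (> 33, stop)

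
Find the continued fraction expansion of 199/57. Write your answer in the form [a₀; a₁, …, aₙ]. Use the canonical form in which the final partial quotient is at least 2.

199 = 3·57 + 28, so a_0 = 3
57 = 2·28 + 1, so a_1 = 2
28 = 28·1 + 0, so a_2 = 28

[3; 2, 28]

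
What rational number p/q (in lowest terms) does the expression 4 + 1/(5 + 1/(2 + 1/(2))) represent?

a_0 = 4: 4/1
a_1 = 5: 21/5
a_2 = 2: 46/11
a_3 = 2: 113/27

113/27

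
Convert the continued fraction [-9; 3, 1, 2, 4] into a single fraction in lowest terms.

-419/48

a_0 = -9: -9/1
a_1 = 3: -26/3
a_2 = 1: -35/4
a_3 = 2: -96/11
a_4 = 4: -419/48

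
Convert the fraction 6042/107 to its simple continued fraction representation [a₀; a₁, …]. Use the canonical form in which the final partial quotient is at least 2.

[56; 2, 7, 7]

6042 ÷ 107 → quotient 56, remainder 50
107 ÷ 50 → quotient 2, remainder 7
50 ÷ 7 → quotient 7, remainder 1
7 ÷ 1 → quotient 7, remainder 0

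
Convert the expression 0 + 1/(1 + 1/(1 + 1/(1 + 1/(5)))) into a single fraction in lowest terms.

Collapse the nested fraction from the inside out:
Start with 5.
1 + 1/(5/1) = 1 + 1/5 = 6/5
1 + 1/(6/5) = 1 + 5/6 = 11/6
1 + 1/(11/6) = 1 + 6/11 = 17/11
0 + 1/(17/11) = 0 + 11/17 = 11/17

11/17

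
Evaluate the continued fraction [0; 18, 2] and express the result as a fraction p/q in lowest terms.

2/37

Compute successive convergents:
a_0 = 0: 0/1
a_1 = 18: 1/18
a_2 = 2: 2/37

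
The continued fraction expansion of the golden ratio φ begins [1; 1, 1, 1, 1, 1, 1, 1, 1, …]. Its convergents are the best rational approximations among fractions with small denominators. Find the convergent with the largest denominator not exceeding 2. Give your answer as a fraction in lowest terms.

List convergents until the denominator exceeds the bound:
a_0 = 1: 1/1  (≤ bound)
a_1 = 1: 2/1  (≤ bound)
a_2 = 1: 3/2  (≤ bound)
a_3 = 1: 5/3  (> 2, stop)

3/2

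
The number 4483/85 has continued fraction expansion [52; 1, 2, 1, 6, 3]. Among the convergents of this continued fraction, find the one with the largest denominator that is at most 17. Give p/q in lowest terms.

a_0 = 52: 52/1  (≤ bound)
a_1 = 1: 53/1  (≤ bound)
a_2 = 2: 158/3  (≤ bound)
a_3 = 1: 211/4  (≤ bound)
a_4 = 6: 1424/27  (> 17, stop)

211/4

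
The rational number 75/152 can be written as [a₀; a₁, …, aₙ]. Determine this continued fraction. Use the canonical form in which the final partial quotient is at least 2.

75 = 0·152 + 75, so a_0 = 0
152 = 2·75 + 2, so a_1 = 2
75 = 37·2 + 1, so a_2 = 37
2 = 2·1 + 0, so a_3 = 2

[0; 2, 37, 2]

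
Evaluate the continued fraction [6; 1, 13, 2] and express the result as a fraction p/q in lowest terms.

201/29

Use the convergent recurrence hₖ = aₖ·hₖ₋₁ + hₖ₋₂ (and likewise for the denominators kₖ):
a_0 = 6: 6/1
a_1 = 1: 7/1
a_2 = 13: 97/14
a_3 = 2: 201/29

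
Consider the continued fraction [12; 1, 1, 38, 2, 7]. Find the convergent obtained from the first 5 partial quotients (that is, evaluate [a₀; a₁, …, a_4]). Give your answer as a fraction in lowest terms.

Collapse the nested fraction from the inside out:
Start with 2.
38 + 1/(2/1) = 38 + 1/2 = 77/2
1 + 1/(77/2) = 1 + 2/77 = 79/77
1 + 1/(79/77) = 1 + 77/79 = 156/79
12 + 1/(156/79) = 12 + 79/156 = 1951/156

1951/156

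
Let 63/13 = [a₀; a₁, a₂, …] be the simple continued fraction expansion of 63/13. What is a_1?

1

63 = 4·13 + 11, so a_0 = 4
13 = 1·11 + 2, so a_1 = 1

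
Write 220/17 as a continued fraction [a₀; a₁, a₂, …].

[12; 1, 16]

Run the Euclidean algorithm, recording each quotient:
220 = 12·17 + 16, so a_0 = 12
17 = 1·16 + 1, so a_1 = 1
16 = 16·1 + 0, so a_2 = 16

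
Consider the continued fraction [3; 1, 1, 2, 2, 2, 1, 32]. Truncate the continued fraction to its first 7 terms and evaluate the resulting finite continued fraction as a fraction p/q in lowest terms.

Compute successive convergents:
a_0 = 3: 3/1
a_1 = 1: 4/1
a_2 = 1: 7/2
a_3 = 2: 18/5
a_4 = 2: 43/12
a_5 = 2: 104/29
a_6 = 1: 147/41

147/41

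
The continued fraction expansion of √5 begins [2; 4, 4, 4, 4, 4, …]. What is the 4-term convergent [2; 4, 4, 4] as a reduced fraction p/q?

161/72

a_0 = 2: 2/1
a_1 = 4: 9/4
a_2 = 4: 38/17
a_3 = 4: 161/72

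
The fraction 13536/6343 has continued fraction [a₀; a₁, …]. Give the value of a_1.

7

Repeatedly divide and take the remainder:
⌊13536/6343⌋ = 2, remainder 850
⌊6343/850⌋ = 7, remainder 393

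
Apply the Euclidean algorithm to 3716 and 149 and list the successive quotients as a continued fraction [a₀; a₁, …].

3716 ÷ 149 → quotient 24, remainder 140
149 ÷ 140 → quotient 1, remainder 9
140 ÷ 9 → quotient 15, remainder 5
9 ÷ 5 → quotient 1, remainder 4
5 ÷ 4 → quotient 1, remainder 1
4 ÷ 1 → quotient 4, remainder 0

[24; 1, 15, 1, 1, 4]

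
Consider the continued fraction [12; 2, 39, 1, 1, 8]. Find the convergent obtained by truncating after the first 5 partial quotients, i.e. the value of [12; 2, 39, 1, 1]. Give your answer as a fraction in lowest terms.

Build up convergents one term at a time:
a_0 = 12: 12/1
a_1 = 2: 25/2
a_2 = 39: 987/79
a_3 = 1: 1012/81
a_4 = 1: 1999/160

1999/160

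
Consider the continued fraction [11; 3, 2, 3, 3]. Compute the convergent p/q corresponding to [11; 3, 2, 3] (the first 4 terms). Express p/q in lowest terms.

271/24

a_0 = 11: 11/1
a_1 = 3: 34/3
a_2 = 2: 79/7
a_3 = 3: 271/24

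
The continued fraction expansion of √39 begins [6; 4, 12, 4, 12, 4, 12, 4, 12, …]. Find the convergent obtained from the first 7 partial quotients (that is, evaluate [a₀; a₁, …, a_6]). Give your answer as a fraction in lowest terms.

Collapse the nested fraction from the inside out:
Start with 12.
4 + 1/(12/1) = 4 + 1/12 = 49/12
12 + 1/(49/12) = 12 + 12/49 = 600/49
4 + 1/(600/49) = 4 + 49/600 = 2449/600
12 + 1/(2449/600) = 12 + 600/2449 = 29988/2449
4 + 1/(29988/2449) = 4 + 2449/29988 = 122401/29988
6 + 1/(122401/29988) = 6 + 29988/122401 = 764394/122401

764394/122401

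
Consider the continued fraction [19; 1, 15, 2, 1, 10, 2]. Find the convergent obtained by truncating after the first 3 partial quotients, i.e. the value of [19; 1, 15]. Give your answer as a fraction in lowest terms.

Use the convergent recurrence hₖ = aₖ·hₖ₋₁ + hₖ₋₂ (and likewise for the denominators kₖ):
a_0 = 19: 19/1
a_1 = 1: 20/1
a_2 = 15: 319/16

319/16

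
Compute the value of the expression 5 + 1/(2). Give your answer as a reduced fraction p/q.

a_0 = 5: 5/1
a_1 = 2: 11/2

11/2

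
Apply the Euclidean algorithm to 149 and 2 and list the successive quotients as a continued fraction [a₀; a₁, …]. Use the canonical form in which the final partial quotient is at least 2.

149 = 74·2 + 1, so a_0 = 74
2 = 2·1 + 0, so a_1 = 2

[74; 2]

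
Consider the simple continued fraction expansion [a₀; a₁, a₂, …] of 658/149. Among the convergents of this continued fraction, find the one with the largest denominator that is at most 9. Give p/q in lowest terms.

22/5

List convergents until the denominator exceeds the bound:
a_0 = 4: 4/1  (≤ bound)
a_1 = 2: 9/2  (≤ bound)
a_2 = 2: 22/5  (≤ bound)
a_3 = 2: 53/12  (> 9, stop)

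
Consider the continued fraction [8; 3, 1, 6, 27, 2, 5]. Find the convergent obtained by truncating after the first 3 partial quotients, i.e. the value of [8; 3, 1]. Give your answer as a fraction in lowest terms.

a_0 = 8: 8/1
a_1 = 3: 25/3
a_2 = 1: 33/4

33/4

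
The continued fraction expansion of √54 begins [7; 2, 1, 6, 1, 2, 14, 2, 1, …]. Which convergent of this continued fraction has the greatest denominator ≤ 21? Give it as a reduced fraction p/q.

a_0 = 7: 7/1  (≤ bound)
a_1 = 2: 15/2  (≤ bound)
a_2 = 1: 22/3  (≤ bound)
a_3 = 6: 147/20  (≤ bound)
a_4 = 1: 169/23  (> 21, stop)

147/20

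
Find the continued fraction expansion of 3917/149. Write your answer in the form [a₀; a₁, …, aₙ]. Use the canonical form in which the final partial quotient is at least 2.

⌊3917/149⌋ = 26, remainder 43
⌊149/43⌋ = 3, remainder 20
⌊43/20⌋ = 2, remainder 3
⌊20/3⌋ = 6, remainder 2
⌊3/2⌋ = 1, remainder 1
⌊2/1⌋ = 2, remainder 0

[26; 3, 2, 6, 1, 2]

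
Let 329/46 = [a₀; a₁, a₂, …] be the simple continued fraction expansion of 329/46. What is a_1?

6

Repeatedly divide and take the remainder:
329 = 7·46 + 7, so a_0 = 7
46 = 6·7 + 4, so a_1 = 6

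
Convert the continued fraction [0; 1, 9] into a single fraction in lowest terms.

Build up convergents one term at a time:
a_0 = 0: 0/1
a_1 = 1: 1/1
a_2 = 9: 9/10

9/10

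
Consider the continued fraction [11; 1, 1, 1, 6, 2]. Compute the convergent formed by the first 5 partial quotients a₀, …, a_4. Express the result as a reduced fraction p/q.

233/20

Starting at the tail and folding back:
Start with 6.
1 + 1/(6/1) = 1 + 1/6 = 7/6
1 + 1/(7/6) = 1 + 6/7 = 13/7
1 + 1/(13/7) = 1 + 7/13 = 20/13
11 + 1/(20/13) = 11 + 13/20 = 233/20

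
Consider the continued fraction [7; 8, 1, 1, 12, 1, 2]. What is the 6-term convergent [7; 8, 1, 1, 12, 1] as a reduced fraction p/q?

a_0 = 7: 7/1
a_1 = 8: 57/8
a_2 = 1: 64/9
a_3 = 1: 121/17
a_4 = 12: 1516/213
a_5 = 1: 1637/230

1637/230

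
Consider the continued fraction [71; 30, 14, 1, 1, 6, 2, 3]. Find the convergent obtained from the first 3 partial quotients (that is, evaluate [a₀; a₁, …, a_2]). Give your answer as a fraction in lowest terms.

Collapse the nested fraction from the inside out:
Start with 14.
30 + 1/(14/1) = 30 + 1/14 = 421/14
71 + 1/(421/14) = 71 + 14/421 = 29905/421

29905/421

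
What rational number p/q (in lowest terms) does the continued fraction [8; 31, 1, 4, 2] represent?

2811/350

Starting at the tail and folding back:
Start with 2.
4 + 1/(2/1) = 4 + 1/2 = 9/2
1 + 1/(9/2) = 1 + 2/9 = 11/9
31 + 1/(11/9) = 31 + 9/11 = 350/11
8 + 1/(350/11) = 8 + 11/350 = 2811/350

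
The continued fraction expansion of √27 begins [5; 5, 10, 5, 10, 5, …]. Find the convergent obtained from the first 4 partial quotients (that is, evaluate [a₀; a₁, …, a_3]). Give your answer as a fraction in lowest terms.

1351/260

Collapse the nested fraction from the inside out:
Start with 5.
10 + 1/(5/1) = 10 + 1/5 = 51/5
5 + 1/(51/5) = 5 + 5/51 = 260/51
5 + 1/(260/51) = 5 + 51/260 = 1351/260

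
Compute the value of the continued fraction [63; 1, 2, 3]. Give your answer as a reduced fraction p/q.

Starting at the tail and folding back:
Start with 3.
2 + 1/(3/1) = 2 + 1/3 = 7/3
1 + 1/(7/3) = 1 + 3/7 = 10/7
63 + 1/(10/7) = 63 + 7/10 = 637/10

637/10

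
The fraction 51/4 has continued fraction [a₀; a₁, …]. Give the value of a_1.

1

Run the Euclidean algorithm, recording each quotient:
⌊51/4⌋ = 12, remainder 3
⌊4/3⌋ = 1, remainder 1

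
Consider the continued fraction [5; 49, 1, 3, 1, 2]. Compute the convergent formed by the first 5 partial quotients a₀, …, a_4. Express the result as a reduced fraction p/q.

1250/249

Start with 1.
3 + 1/(1/1) = 3 + 1/1 = 4/1
1 + 1/(4/1) = 1 + 1/4 = 5/4
49 + 1/(5/4) = 49 + 4/5 = 249/5
5 + 1/(249/5) = 5 + 5/249 = 1250/249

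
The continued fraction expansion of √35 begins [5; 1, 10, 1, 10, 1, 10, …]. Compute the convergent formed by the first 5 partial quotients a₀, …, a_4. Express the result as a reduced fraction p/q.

775/131

Starting at the tail and folding back:
Start with 10.
1 + 1/(10/1) = 1 + 1/10 = 11/10
10 + 1/(11/10) = 10 + 10/11 = 120/11
1 + 1/(120/11) = 1 + 11/120 = 131/120
5 + 1/(131/120) = 5 + 120/131 = 775/131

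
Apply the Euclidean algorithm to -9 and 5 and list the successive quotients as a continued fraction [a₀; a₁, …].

[-2; 5]

Apply division with remainder until the remainder is 0:
-9 = -2·5 + 1, so a_0 = -2
5 = 5·1 + 0, so a_1 = 5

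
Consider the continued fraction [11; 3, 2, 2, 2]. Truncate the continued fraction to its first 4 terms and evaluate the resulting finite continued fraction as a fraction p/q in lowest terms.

Start with 2.
2 + 1/(2/1) = 2 + 1/2 = 5/2
3 + 1/(5/2) = 3 + 2/5 = 17/5
11 + 1/(17/5) = 11 + 5/17 = 192/17

192/17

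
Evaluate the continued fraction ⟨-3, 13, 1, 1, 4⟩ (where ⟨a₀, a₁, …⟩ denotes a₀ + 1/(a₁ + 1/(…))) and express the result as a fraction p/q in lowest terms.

-357/122

a_0 = -3: -3/1
a_1 = 13: -38/13
a_2 = 1: -41/14
a_3 = 1: -79/27
a_4 = 4: -357/122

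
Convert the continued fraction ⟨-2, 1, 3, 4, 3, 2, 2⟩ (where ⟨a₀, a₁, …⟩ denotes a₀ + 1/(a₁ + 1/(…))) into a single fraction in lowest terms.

Compute successive convergents:
a_0 = -2: -2/1
a_1 = 1: -1/1
a_2 = 3: -5/4
a_3 = 4: -21/17
a_4 = 3: -68/55
a_5 = 2: -157/127
a_6 = 2: -382/309

-382/309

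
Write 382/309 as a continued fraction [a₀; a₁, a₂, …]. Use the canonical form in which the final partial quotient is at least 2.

Apply division with remainder until the remainder is 0:
382 = 1·309 + 73, so a_0 = 1
309 = 4·73 + 17, so a_1 = 4
73 = 4·17 + 5, so a_2 = 4
17 = 3·5 + 2, so a_3 = 3
5 = 2·2 + 1, so a_4 = 2
2 = 2·1 + 0, so a_5 = 2

[1; 4, 4, 3, 2, 2]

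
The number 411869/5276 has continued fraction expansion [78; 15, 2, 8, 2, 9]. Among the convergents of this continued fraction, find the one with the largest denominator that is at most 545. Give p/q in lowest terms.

a_0 = 78: 78/1  (≤ bound)
a_1 = 15: 1171/15  (≤ bound)
a_2 = 2: 2420/31  (≤ bound)
a_3 = 8: 20531/263  (≤ bound)
a_4 = 2: 43482/557  (> 545, stop)

20531/263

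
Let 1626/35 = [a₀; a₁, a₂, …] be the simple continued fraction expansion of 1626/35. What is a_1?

Repeatedly divide and take the remainder:
⌊1626/35⌋ = 46, remainder 16
⌊35/16⌋ = 2, remainder 3

2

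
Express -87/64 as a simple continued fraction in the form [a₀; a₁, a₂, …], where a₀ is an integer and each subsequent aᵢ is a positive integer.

-87 = -2·64 + 41, so a_0 = -2
64 = 1·41 + 23, so a_1 = 1
41 = 1·23 + 18, so a_2 = 1
23 = 1·18 + 5, so a_3 = 1
18 = 3·5 + 3, so a_4 = 3
5 = 1·3 + 2, so a_5 = 1
3 = 1·2 + 1, so a_6 = 1
2 = 2·1 + 0, so a_7 = 2

[-2; 1, 1, 1, 3, 1, 1, 2]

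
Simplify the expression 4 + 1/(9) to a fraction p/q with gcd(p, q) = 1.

37/9

Start with 9.
4 + 1/(9/1) = 4 + 1/9 = 37/9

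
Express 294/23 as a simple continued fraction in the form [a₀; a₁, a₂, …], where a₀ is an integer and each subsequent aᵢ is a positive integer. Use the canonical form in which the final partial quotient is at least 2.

[12; 1, 3, 1, 1, 2]

294 = 12·23 + 18, so a_0 = 12
23 = 1·18 + 5, so a_1 = 1
18 = 3·5 + 3, so a_2 = 3
5 = 1·3 + 2, so a_3 = 1
3 = 1·2 + 1, so a_4 = 1
2 = 2·1 + 0, so a_5 = 2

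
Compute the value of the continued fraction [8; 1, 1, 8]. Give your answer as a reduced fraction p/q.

Start with 8.
1 + 1/(8/1) = 1 + 1/8 = 9/8
1 + 1/(9/8) = 1 + 8/9 = 17/9
8 + 1/(17/9) = 8 + 9/17 = 145/17

145/17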